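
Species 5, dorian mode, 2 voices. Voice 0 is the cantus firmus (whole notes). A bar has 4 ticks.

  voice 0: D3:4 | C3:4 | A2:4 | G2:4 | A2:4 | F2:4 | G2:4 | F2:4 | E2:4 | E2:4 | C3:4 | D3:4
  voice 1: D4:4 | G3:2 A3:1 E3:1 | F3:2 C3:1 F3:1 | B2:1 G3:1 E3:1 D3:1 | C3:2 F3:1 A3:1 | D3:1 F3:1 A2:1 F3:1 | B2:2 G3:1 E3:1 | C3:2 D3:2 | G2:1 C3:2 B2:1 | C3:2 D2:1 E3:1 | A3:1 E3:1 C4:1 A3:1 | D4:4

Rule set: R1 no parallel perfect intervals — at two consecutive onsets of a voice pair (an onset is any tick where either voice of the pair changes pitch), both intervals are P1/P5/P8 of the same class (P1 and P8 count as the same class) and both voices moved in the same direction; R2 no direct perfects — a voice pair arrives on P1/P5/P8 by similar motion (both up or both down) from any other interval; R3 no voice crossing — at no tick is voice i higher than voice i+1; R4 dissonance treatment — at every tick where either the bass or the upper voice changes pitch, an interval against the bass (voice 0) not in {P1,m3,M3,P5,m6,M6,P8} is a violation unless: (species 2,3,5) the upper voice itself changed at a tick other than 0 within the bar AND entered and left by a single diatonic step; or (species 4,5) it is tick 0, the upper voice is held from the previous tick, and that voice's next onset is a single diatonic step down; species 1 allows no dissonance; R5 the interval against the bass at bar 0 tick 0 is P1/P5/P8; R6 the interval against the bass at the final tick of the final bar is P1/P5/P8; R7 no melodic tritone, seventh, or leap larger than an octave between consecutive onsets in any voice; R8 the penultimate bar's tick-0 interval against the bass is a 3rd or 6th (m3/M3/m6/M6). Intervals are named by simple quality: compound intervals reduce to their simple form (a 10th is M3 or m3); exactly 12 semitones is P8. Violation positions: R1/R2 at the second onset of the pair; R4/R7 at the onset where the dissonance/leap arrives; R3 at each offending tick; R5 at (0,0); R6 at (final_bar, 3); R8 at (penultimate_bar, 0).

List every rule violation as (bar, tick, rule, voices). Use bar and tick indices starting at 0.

bar 0: v0=D3 v1=D4 downbeat P8
bar 1: v0=C3 v1=G3 downbeat P5
bar 2: v0=A2 v1=F3 downbeat m6
bar 3: v0=G2 v1=B2 downbeat M3
bar 4: v0=A2 v1=C3 downbeat m3
bar 5: v0=F2 v1=D3 downbeat M6
bar 6: v0=G2 v1=B2 downbeat M3
bar 7: v0=F2 v1=C3 downbeat P5
bar 8: v0=E2 v1=G2 downbeat m3
bar 9: v0=E2 v1=C3 downbeat m6
bar 10: v0=C3 v1=A3 downbeat M6
bar 11: v0=D3 v1=D4 downbeat P8
  -> R2 @ bar 1 tick 0 v(0, 1): D3/D4 P8 -> C3/G3 P5 similar
  -> R7 @ bar 3 tick 0 v(1,): F3->B2 leap 6st
  -> R7 @ bar 6 tick 0 v(1,): F3->B2 leap 6st
  -> R2 @ bar 7 tick 0 v(0, 1): G2/E3 M6 -> F2/C3 P5 similar
  -> R3 @ bar 9 tick 2 v(0, 1): E2 above D2
  -> R4 @ bar 9 tick 2 v(0, 1): E2/D2 M2 untreated
  -> R7 @ bar 9 tick 2 v(1,): C3->D2 leap 10st
  -> R7 @ bar 9 tick 3 v(1,): D2->E3 leap 14st
  -> R2 @ bar 11 tick 0 v(0, 1): C3/A3 M6 -> D3/D4 P8 similar

(1, 0, R2, (0, 1))
(3, 0, R7, (1,))
(6, 0, R7, (1,))
(7, 0, R2, (0, 1))
(9, 2, R3, (0, 1))
(9, 2, R4, (0, 1))
(9, 2, R7, (1,))
(9, 3, R7, (1,))
(11, 0, R2, (0, 1))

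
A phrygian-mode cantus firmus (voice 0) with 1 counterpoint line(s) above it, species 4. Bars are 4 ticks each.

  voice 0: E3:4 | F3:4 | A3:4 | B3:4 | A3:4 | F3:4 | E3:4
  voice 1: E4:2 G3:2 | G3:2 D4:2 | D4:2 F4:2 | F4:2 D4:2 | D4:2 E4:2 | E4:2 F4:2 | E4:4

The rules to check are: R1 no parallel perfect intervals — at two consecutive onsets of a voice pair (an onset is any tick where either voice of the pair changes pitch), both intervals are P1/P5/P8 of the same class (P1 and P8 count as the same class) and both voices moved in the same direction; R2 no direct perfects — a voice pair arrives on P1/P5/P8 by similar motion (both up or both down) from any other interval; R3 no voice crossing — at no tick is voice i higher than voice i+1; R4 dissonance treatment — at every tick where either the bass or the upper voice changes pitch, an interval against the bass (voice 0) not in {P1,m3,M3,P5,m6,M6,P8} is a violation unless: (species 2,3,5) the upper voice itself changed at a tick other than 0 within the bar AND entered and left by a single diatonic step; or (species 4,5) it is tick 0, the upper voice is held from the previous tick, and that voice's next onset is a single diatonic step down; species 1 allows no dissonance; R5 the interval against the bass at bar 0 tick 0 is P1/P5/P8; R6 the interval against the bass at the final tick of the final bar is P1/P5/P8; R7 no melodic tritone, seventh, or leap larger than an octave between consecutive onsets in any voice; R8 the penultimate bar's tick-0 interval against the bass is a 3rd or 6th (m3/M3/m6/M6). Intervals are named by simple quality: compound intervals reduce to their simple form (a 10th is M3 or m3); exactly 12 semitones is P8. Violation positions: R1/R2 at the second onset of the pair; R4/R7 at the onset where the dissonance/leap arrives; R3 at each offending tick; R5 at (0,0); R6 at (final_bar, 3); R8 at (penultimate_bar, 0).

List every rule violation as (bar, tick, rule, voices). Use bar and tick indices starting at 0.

(1, 0, R4, (0, 1))
(2, 0, R4, (0, 1))
(3, 0, R4, (0, 1))
(4, 0, R4, (0, 1))
(5, 0, R4, (0, 1))
(5, 0, R8, (0, 1))
(6, 0, R1, (0, 1))

bar 0: v0=E3 v1=E4 downbeat P8
bar 1: v0=F3 v1=G3 downbeat M2
bar 2: v0=A3 v1=D4 downbeat P4
bar 3: v0=B3 v1=F4 downbeat TT
bar 4: v0=A3 v1=D4 downbeat P4
bar 5: v0=F3 v1=E4 downbeat M7
bar 6: v0=E3 v1=E4 downbeat P8
  -> R4 @ bar 1 tick 0 v(0, 1): F3/G3 M2 untreated
  -> R4 @ bar 2 tick 0 v(0, 1): A3/D4 P4 untreated
  -> R4 @ bar 3 tick 0 v(0, 1): B3/F4 TT untreated
  -> R4 @ bar 4 tick 0 v(0, 1): A3/D4 P4 untreated
  -> R4 @ bar 5 tick 0 v(0, 1): F3/E4 M7 untreated
  -> R8 @ bar 5 tick 0 v(0, 1): penult M7 not 3rd/6th
  -> R1 @ bar 6 tick 0 v(0, 1): F3/F4 P8 -> E3/E4 P8 similar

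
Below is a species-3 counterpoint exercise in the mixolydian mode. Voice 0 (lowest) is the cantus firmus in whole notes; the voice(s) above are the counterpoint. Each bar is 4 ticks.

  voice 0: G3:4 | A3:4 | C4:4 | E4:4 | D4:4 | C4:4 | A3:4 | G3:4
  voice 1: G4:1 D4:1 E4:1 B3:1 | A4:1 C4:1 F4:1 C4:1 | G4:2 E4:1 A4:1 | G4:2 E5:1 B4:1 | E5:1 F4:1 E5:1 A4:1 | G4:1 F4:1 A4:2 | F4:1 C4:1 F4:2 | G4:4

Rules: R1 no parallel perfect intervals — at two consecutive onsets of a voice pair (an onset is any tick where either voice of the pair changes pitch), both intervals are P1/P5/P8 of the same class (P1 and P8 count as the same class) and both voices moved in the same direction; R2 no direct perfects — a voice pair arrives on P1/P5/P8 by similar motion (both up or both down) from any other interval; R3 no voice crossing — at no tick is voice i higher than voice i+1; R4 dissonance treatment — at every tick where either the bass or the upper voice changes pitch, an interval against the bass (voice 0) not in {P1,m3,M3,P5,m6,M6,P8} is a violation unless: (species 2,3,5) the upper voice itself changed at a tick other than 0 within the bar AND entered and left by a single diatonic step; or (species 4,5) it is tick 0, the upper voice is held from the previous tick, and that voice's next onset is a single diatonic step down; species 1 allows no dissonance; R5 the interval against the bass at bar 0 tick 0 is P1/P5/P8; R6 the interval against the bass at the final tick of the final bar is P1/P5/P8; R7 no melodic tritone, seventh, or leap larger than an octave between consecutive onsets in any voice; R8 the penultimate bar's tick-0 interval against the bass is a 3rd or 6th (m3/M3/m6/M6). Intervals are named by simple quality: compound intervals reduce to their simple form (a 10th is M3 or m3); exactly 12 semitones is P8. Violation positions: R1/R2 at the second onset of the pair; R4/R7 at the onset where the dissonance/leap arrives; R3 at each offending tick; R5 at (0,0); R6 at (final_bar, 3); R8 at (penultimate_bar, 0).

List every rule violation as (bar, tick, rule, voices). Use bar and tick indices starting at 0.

bar 0: v0=G3 v1=G4 downbeat P8
bar 1: v0=A3 v1=A4 downbeat P8
bar 2: v0=C4 v1=G4 downbeat P5
bar 3: v0=E4 v1=G4 downbeat m3
bar 4: v0=D4 v1=E5 downbeat M2
bar 5: v0=C4 v1=G4 downbeat P5
bar 6: v0=A3 v1=F4 downbeat m6
bar 7: v0=G3 v1=G4 downbeat P8
  -> R2 @ bar 1 tick 0 v(0, 1): G3/B3 M3 -> A3/A4 P8 similar
  -> R7 @ bar 1 tick 0 v(1,): B3->A4 leap 10st
  -> R2 @ bar 2 tick 0 v(0, 1): A3/C4 m3 -> C4/G4 P5 similar
  -> R4 @ bar 4 tick 0 v(0, 1): D4/E5 M2 untreated
  -> R7 @ bar 4 tick 1 v(1,): E5->F4 leap 11st
  -> R4 @ bar 4 tick 2 v(0, 1): D4/E5 M2 untreated
  -> R7 @ bar 4 tick 2 v(1,): F4->E5 leap 11st
  -> R1 @ bar 5 tick 0 v(0, 1): D4/A4 P5 -> C4/G4 P5 similar
  -> R4 @ bar 5 tick 1 v(0, 1): C4/F4 P4 untreated

(1, 0, R2, (0, 1))
(1, 0, R7, (1,))
(2, 0, R2, (0, 1))
(4, 0, R4, (0, 1))
(4, 1, R7, (1,))
(4, 2, R4, (0, 1))
(4, 2, R7, (1,))
(5, 0, R1, (0, 1))
(5, 1, R4, (0, 1))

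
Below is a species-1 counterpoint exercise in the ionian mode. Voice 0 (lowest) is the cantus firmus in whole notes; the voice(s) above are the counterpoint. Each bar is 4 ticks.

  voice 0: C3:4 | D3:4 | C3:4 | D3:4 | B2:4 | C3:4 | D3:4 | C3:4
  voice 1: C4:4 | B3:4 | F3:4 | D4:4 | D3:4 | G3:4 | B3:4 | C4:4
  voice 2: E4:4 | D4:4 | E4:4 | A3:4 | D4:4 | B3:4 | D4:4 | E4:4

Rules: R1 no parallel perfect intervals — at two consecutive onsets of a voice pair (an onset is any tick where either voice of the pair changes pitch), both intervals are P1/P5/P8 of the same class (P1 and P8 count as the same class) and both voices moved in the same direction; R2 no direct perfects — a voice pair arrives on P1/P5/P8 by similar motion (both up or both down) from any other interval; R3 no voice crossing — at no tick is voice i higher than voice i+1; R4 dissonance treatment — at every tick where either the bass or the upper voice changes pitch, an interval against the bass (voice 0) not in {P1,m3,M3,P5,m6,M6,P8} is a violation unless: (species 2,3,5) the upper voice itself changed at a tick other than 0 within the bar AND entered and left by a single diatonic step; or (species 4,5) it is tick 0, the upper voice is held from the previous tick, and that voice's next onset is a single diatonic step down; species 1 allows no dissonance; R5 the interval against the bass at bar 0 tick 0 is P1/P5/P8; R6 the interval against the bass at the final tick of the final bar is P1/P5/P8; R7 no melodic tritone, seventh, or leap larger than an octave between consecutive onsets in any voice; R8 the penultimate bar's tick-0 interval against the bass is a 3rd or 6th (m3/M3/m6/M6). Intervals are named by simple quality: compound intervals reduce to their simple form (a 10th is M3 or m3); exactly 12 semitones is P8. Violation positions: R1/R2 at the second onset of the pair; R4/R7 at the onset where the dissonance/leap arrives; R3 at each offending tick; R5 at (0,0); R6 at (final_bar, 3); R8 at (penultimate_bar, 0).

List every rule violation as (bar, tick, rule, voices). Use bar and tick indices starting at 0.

bar 0: v0=C3 v1=C4 v2=E4 downbeat M3
bar 1: v0=D3 v1=B3 v2=D4 downbeat P8
bar 2: v0=C3 v1=F3 v2=E4 downbeat M3
bar 3: v0=D3 v1=D4 v2=A3 downbeat P5
bar 4: v0=B2 v1=D3 v2=D4 downbeat m3
bar 5: v0=C3 v1=G3 v2=B3 downbeat M7
bar 6: v0=D3 v1=B3 v2=D4 downbeat P8
bar 7: v0=C3 v1=C4 v2=E4 downbeat M3
  -> R5 @ bar 0 tick 0 v(0, 2): opens on M3
  -> R4 @ bar 2 tick 0 v(0, 1): C3/F3 P4 untreated
  -> R7 @ bar 2 tick 0 v(1,): B3->F3 leap 6st
  -> R2 @ bar 3 tick 0 v(0, 1): C3/F3 P4 -> D3/D4 P8 similar
  -> R3 @ bar 3 tick 0 v(1, 2): D4 above A3
  -> R3 @ bar 3 tick 1 v(1, 2): D4 above A3
  -> R3 @ bar 3 tick 2 v(1, 2): D4 above A3
  -> R3 @ bar 3 tick 3 v(1, 2): D4 above A3
  -> R2 @ bar 5 tick 0 v(0, 1): B2/D3 m3 -> C3/G3 P5 similar
  -> R4 @ bar 5 tick 0 v(0, 2): C3/B3 M7 untreated
  -> R2 @ bar 6 tick 0 v(0, 2): C3/B3 M7 -> D3/D4 P8 similar
  -> R8 @ bar 6 tick 0 v(0, 2): penult P8 not 3rd/6th
  -> R6 @ bar 7 tick 3 v(0, 2): closes on M3

(0, 0, R5, (0, 2))
(2, 0, R4, (0, 1))
(2, 0, R7, (1,))
(3, 0, R2, (0, 1))
(3, 0, R3, (1, 2))
(3, 1, R3, (1, 2))
(3, 2, R3, (1, 2))
(3, 3, R3, (1, 2))
(5, 0, R2, (0, 1))
(5, 0, R4, (0, 2))
(6, 0, R2, (0, 2))
(6, 0, R8, (0, 2))
(7, 3, R6, (0, 2))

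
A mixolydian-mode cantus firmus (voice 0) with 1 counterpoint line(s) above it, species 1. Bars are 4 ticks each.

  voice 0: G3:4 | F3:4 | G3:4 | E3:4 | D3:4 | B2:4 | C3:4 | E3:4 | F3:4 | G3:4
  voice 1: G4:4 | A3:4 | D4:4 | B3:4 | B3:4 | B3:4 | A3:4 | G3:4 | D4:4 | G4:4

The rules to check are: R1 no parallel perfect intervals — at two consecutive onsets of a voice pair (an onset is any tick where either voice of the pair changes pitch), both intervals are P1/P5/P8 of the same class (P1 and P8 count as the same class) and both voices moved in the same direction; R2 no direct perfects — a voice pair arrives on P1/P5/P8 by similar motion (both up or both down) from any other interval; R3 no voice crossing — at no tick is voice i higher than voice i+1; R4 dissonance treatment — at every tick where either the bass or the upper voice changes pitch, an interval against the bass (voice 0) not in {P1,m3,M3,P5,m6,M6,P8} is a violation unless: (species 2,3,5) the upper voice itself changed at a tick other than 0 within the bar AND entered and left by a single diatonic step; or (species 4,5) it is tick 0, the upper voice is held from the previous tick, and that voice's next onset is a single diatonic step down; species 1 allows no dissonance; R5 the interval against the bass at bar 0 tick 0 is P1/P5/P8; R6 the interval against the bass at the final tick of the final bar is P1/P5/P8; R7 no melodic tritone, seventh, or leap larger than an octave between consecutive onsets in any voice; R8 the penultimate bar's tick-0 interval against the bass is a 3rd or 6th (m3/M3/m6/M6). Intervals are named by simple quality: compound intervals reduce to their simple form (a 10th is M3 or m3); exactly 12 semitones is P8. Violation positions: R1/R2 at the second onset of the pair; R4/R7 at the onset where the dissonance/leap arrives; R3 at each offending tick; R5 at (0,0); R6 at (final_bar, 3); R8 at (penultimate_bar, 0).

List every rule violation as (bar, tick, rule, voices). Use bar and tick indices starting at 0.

(1, 0, R7, (1,))
(2, 0, R2, (0, 1))
(3, 0, R1, (0, 1))
(9, 0, R2, (0, 1))

bar 0: v0=G3 v1=G4 downbeat P8
bar 1: v0=F3 v1=A3 downbeat M3
bar 2: v0=G3 v1=D4 downbeat P5
bar 3: v0=E3 v1=B3 downbeat P5
bar 4: v0=D3 v1=B3 downbeat M6
bar 5: v0=B2 v1=B3 downbeat P8
bar 6: v0=C3 v1=A3 downbeat M6
bar 7: v0=E3 v1=G3 downbeat m3
bar 8: v0=F3 v1=D4 downbeat M6
bar 9: v0=G3 v1=G4 downbeat P8
  -> R7 @ bar 1 tick 0 v(1,): G4->A3 leap 10st
  -> R2 @ bar 2 tick 0 v(0, 1): F3/A3 M3 -> G3/D4 P5 similar
  -> R1 @ bar 3 tick 0 v(0, 1): G3/D4 P5 -> E3/B3 P5 similar
  -> R2 @ bar 9 tick 0 v(0, 1): F3/D4 M6 -> G3/G4 P8 similar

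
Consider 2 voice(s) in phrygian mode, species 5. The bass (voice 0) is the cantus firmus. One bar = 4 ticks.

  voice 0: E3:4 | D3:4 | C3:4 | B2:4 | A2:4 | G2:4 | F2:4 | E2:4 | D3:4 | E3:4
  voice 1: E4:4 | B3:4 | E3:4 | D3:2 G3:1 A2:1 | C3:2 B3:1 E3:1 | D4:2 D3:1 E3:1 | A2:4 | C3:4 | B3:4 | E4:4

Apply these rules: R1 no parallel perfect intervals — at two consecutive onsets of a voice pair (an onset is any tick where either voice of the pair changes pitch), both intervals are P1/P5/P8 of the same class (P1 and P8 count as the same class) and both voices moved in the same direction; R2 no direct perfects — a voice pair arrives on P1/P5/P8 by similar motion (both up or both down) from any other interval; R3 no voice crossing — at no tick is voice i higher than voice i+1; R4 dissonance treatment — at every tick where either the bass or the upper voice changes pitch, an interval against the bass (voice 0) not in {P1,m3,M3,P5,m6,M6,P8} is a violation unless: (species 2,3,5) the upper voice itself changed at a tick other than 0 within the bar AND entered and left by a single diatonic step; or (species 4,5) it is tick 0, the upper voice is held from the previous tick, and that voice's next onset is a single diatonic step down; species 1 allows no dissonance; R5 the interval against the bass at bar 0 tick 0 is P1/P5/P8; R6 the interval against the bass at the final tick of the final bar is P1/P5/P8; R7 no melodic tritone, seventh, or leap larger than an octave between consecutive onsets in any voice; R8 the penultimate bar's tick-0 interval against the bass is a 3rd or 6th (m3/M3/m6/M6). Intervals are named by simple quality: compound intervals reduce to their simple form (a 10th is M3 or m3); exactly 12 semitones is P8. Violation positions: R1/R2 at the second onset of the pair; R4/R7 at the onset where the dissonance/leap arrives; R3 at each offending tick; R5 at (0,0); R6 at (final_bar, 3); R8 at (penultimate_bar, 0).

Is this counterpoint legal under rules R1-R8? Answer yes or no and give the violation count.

No (9 violations)

bar 0: v0=E3 v1=E4 (P8)
bar 1: v0=D3 v1=B3 (M6)
bar 2: v0=C3 v1=E3 (M3)
bar 3: v0=B2 v1=D3 (m3)
bar 4: v0=A2 v1=C3 (m3)
bar 5: v0=G2 v1=D4 (P5)
bar 6: v0=F2 v1=A2 (M3)
bar 7: v0=E2 v1=C3 (m6)
bar 8: v0=D3 v1=B3 (M6)
bar 9: v0=E3 v1=E4 (P8)
  R3 @ bar3.3: B2 above A2
  R4 @ bar3.3: B2/A2 M2 untreated
  R7 @ bar3.3: G3->A2 leap 10st
  R4 @ bar4.2: A2/B3 M2 untreated
  R7 @ bar4.2: C3->B3 leap 11st
  R7 @ bar5.0: E3->D4 leap 10st
  R7 @ bar8.0: E2->D3 leap 10st
  R7 @ bar8.0: C3->B3 leap 11st
  R2 @ bar9.0: D3/B3 M6 -> E3/E4 P8 similar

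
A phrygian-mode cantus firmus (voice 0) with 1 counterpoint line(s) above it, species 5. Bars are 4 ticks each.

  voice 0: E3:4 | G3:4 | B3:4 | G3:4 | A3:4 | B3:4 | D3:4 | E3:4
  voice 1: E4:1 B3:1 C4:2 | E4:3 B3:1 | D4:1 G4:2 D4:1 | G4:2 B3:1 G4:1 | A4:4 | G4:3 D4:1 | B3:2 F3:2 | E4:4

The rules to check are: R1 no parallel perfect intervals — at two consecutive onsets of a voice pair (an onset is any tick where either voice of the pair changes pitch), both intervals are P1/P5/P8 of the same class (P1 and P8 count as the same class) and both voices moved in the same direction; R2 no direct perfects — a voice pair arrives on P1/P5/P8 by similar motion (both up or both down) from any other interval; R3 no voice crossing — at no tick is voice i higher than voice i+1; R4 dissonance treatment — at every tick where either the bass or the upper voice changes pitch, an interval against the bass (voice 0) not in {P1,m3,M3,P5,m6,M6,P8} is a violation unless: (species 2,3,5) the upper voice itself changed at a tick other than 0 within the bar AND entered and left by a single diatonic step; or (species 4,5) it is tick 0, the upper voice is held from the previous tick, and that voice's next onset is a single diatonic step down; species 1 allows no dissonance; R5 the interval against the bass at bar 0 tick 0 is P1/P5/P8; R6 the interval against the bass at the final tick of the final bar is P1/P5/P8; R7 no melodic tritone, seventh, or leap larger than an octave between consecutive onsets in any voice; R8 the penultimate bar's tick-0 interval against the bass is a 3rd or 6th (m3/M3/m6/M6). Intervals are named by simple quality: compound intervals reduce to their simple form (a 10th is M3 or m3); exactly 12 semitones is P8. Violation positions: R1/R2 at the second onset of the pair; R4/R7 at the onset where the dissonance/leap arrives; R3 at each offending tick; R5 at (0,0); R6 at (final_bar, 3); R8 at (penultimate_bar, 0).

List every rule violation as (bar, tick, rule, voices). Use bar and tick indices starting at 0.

(4, 0, R1, (0, 1))
(6, 2, R7, (1,))
(7, 0, R2, (0, 1))
(7, 0, R7, (1,))

bar 0: v0=E3 v1=E4 downbeat P8
bar 1: v0=G3 v1=E4 downbeat M6
bar 2: v0=B3 v1=D4 downbeat m3
bar 3: v0=G3 v1=G4 downbeat P8
bar 4: v0=A3 v1=A4 downbeat P8
bar 5: v0=B3 v1=G4 downbeat m6
bar 6: v0=D3 v1=B3 downbeat M6
bar 7: v0=E3 v1=E4 downbeat P8
  -> R1 @ bar 4 tick 0 v(0, 1): G3/G4 P8 -> A3/A4 P8 similar
  -> R7 @ bar 6 tick 2 v(1,): B3->F3 leap 6st
  -> R2 @ bar 7 tick 0 v(0, 1): D3/F3 m3 -> E3/E4 P8 similar
  -> R7 @ bar 7 tick 0 v(1,): F3->E4 leap 11st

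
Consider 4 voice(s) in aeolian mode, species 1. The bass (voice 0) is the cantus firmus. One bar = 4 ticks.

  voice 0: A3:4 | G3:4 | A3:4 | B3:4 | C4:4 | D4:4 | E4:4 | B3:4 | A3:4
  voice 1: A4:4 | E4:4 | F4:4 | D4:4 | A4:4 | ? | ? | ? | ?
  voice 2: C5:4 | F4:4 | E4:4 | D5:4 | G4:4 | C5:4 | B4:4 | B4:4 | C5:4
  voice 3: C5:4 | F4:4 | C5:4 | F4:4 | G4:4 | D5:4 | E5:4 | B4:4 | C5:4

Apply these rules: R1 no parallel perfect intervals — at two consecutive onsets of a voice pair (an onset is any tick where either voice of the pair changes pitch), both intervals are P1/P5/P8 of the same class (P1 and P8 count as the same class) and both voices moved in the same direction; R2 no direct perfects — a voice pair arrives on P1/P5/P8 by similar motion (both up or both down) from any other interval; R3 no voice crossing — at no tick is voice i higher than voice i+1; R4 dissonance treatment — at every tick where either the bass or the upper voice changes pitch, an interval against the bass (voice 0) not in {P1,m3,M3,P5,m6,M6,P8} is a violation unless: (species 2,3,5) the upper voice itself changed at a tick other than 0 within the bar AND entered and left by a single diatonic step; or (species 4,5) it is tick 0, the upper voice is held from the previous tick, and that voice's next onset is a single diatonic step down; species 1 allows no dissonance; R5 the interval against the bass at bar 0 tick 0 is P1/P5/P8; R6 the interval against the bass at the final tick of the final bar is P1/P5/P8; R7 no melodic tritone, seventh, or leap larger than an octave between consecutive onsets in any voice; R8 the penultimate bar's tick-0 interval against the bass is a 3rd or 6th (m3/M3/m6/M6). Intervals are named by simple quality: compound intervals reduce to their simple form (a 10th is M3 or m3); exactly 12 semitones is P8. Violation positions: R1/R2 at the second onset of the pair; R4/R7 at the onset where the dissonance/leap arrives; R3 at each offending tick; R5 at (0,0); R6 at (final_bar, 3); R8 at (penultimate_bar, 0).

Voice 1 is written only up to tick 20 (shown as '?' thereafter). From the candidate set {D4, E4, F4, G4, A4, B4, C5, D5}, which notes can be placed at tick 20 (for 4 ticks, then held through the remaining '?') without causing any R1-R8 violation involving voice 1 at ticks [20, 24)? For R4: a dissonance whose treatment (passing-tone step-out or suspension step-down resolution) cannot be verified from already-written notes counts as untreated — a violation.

{A4, B4, D4, F4}

D4: legal
E4: violates R4
F4: legal
G4: violates R4
A4: legal
B4: legal
C5: violates R2,R4
D5: violates R2,R3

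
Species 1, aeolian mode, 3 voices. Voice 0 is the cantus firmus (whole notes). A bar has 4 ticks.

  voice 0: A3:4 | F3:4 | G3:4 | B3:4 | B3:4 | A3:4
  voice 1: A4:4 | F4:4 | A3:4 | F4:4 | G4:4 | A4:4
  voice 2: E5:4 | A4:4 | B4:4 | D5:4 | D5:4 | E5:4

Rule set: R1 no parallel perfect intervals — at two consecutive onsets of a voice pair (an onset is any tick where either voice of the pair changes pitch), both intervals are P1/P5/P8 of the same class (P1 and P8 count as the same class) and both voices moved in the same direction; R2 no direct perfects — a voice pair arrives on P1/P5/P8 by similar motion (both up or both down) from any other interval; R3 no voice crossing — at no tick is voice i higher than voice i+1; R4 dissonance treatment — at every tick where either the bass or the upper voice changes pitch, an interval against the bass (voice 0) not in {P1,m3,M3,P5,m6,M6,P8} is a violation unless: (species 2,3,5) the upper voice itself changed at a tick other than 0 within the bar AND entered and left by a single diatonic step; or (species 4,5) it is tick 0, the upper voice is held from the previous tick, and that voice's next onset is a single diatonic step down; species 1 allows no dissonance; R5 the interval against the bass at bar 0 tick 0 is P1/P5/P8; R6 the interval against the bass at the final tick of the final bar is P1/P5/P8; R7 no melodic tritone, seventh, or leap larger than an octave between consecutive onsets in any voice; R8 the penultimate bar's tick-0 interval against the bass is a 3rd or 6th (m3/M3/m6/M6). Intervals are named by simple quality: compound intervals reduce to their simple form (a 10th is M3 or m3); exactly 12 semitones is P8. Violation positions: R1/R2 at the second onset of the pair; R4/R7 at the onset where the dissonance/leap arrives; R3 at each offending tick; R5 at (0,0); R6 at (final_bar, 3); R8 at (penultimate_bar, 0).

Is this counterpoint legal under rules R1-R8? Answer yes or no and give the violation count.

No (4 violations)

bar 0: v0=A3 v1=A4 v2=E5 (P5)
bar 1: v0=F3 v1=F4 v2=A4 (M3)
bar 2: v0=G3 v1=A3 v2=B4 (M3)
bar 3: v0=B3 v1=F4 v2=D5 (m3)
bar 4: v0=B3 v1=G4 v2=D5 (m3)
bar 5: v0=A3 v1=A4 v2=E5 (P5)
  R1 @ bar1.0: A3/A4 P8 -> F3/F4 P8 similar
  R4 @ bar2.0: G3/A3 M2 untreated
  R4 @ bar3.0: B3/F4 TT untreated
  R1 @ bar5.0: G4/D5 P5 -> A4/E5 P5 similar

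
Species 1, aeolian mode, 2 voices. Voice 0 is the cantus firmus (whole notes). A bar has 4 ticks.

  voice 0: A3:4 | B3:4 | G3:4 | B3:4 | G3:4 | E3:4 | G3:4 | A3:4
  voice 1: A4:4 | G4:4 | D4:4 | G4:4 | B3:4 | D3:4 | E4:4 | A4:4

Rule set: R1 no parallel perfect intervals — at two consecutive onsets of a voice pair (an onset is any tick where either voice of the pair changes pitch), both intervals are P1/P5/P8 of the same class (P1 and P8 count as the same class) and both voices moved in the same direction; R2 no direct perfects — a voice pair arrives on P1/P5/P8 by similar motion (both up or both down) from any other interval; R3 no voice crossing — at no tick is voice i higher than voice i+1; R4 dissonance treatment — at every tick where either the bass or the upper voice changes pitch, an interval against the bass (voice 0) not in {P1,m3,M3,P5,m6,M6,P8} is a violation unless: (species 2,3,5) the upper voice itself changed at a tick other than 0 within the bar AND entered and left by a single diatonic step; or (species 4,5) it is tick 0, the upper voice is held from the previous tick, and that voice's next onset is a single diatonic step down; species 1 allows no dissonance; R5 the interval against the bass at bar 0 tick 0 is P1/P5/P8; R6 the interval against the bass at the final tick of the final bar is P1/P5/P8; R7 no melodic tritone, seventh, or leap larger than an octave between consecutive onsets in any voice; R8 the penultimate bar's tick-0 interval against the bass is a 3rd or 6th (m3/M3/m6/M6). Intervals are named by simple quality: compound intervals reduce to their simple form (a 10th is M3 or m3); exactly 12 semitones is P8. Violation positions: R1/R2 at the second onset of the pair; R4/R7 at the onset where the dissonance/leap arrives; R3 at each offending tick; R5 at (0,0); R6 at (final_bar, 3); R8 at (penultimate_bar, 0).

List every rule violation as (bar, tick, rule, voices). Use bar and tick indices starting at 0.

bar 0: v0=A3 v1=A4 downbeat P8
bar 1: v0=B3 v1=G4 downbeat m6
bar 2: v0=G3 v1=D4 downbeat P5
bar 3: v0=B3 v1=G4 downbeat m6
bar 4: v0=G3 v1=B3 downbeat M3
bar 5: v0=E3 v1=D3 downbeat M2
bar 6: v0=G3 v1=E4 downbeat M6
bar 7: v0=A3 v1=A4 downbeat P8
  -> R2 @ bar 2 tick 0 v(0, 1): B3/G4 m6 -> G3/D4 P5 similar
  -> R3 @ bar 5 tick 0 v(0, 1): E3 above D3
  -> R4 @ bar 5 tick 0 v(0, 1): E3/D3 M2 untreated
  -> R3 @ bar 5 tick 1 v(0, 1): E3 above D3
  -> R3 @ bar 5 tick 2 v(0, 1): E3 above D3
  -> R3 @ bar 5 tick 3 v(0, 1): E3 above D3
  -> R7 @ bar 6 tick 0 v(1,): D3->E4 leap 14st
  -> R2 @ bar 7 tick 0 v(0, 1): G3/E4 M6 -> A3/A4 P8 similar

(2, 0, R2, (0, 1))
(5, 0, R3, (0, 1))
(5, 0, R4, (0, 1))
(5, 1, R3, (0, 1))
(5, 2, R3, (0, 1))
(5, 3, R3, (0, 1))
(6, 0, R7, (1,))
(7, 0, R2, (0, 1))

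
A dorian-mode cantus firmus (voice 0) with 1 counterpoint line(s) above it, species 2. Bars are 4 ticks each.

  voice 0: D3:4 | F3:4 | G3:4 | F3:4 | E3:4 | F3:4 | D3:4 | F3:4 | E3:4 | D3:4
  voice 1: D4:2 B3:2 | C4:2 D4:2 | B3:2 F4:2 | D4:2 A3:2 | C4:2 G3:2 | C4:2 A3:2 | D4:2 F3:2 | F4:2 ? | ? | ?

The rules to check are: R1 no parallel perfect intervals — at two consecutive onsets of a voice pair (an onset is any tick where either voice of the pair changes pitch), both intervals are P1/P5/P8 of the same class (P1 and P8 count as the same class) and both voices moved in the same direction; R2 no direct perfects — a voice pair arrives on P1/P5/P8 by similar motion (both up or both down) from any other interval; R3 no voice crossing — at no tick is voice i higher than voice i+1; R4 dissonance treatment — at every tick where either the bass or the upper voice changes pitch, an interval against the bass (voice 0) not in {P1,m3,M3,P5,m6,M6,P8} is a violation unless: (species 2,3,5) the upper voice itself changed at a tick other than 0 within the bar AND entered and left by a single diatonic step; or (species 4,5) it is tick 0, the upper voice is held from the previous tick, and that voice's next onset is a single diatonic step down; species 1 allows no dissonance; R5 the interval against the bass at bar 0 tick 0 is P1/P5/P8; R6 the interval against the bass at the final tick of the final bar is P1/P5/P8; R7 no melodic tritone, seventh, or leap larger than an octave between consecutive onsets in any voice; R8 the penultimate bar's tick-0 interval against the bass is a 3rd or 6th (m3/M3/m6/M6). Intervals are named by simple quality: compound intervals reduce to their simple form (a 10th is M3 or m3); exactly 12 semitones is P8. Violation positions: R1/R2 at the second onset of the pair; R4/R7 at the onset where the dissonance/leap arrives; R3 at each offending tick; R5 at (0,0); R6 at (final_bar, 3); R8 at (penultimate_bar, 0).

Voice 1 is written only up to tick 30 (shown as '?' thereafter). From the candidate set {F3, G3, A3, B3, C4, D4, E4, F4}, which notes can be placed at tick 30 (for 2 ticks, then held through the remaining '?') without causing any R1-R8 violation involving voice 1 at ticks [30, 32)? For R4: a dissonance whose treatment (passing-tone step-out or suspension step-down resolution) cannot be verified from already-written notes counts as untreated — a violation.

F3: legal
G3: violates R4,R7
A3: legal
B3: violates R4,R7
C4: legal
D4: legal
E4: violates R4
F4: legal

{A3, C4, D4, F3, F4}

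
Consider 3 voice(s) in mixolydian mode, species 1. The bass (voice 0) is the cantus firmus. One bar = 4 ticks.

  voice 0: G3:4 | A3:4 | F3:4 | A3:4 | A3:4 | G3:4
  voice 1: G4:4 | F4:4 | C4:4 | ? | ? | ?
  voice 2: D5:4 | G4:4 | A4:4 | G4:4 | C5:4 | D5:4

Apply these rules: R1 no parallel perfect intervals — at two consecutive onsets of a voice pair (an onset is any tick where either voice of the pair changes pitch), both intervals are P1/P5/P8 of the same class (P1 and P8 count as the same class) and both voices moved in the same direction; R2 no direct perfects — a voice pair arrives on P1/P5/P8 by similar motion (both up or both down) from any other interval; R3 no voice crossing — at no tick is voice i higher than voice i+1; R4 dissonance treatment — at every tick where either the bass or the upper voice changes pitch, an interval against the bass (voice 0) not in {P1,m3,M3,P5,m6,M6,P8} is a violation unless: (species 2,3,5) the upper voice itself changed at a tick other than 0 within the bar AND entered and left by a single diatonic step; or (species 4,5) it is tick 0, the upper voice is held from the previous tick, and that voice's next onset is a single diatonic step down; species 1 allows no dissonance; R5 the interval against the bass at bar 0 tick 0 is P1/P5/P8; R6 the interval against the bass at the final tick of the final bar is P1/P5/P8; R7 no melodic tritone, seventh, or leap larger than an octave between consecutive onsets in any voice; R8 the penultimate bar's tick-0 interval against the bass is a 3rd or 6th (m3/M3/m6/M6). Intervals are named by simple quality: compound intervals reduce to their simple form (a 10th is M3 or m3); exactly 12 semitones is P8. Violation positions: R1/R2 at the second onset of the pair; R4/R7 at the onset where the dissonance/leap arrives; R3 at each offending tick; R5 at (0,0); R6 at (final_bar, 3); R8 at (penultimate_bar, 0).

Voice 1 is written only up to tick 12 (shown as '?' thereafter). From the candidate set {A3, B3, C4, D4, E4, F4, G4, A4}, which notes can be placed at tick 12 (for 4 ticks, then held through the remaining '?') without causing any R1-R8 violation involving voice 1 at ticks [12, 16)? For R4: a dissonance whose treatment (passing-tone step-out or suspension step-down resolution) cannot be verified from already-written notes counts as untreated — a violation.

A3: legal
B3: violates R4
C4: legal
D4: violates R4
E4: violates R1
F4: legal
G4: violates R4
A4: violates R2,R3

{A3, C4, F4}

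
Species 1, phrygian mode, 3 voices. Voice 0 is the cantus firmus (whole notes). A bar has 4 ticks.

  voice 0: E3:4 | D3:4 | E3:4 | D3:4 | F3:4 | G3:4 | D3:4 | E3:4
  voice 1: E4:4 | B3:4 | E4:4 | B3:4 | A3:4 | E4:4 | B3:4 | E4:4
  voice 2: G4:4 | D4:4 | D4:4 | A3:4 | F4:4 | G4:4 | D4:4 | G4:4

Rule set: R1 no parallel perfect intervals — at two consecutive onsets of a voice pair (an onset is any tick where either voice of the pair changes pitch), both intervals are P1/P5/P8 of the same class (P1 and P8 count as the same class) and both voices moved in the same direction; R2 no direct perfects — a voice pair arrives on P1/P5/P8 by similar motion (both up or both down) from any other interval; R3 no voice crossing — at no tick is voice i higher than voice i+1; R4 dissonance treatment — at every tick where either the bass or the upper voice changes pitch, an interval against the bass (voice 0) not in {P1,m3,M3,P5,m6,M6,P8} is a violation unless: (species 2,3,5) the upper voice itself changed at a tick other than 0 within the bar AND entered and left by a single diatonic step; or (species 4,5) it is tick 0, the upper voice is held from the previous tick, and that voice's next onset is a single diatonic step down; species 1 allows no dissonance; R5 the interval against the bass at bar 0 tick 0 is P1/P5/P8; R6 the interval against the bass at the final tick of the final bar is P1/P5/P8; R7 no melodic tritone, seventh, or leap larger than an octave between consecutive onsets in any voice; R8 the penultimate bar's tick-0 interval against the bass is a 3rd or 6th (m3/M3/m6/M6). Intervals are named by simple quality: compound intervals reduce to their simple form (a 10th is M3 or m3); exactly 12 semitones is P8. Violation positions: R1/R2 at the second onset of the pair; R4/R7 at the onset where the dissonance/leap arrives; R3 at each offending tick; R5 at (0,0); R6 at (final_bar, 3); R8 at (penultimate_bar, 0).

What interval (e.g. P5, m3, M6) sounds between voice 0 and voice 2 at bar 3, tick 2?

P5

voice 0=D3 voice 2=A3 -> P5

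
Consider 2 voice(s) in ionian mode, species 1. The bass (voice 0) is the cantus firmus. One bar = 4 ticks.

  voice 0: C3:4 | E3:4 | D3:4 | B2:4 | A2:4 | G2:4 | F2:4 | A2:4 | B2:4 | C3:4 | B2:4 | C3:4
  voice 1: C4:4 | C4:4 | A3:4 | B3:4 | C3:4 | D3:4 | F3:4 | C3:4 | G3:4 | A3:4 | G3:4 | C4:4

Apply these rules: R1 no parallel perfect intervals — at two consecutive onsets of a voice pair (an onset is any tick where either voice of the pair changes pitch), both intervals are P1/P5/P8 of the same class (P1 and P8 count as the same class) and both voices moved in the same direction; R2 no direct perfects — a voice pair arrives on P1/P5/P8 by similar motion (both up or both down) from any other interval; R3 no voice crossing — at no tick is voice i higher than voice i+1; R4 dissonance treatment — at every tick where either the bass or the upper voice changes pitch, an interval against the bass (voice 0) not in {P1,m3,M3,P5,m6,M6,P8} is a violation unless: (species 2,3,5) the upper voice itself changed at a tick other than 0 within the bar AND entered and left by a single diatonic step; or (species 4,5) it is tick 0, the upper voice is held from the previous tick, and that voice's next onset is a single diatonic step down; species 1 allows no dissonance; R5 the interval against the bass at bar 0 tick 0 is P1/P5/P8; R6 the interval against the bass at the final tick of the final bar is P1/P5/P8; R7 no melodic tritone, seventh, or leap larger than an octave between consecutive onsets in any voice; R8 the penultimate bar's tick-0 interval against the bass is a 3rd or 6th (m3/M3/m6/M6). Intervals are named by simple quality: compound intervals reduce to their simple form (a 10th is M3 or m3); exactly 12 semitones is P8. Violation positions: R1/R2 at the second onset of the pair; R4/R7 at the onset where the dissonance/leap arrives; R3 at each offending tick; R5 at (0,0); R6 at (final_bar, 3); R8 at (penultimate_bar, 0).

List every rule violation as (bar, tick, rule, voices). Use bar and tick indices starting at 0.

(2, 0, R2, (0, 1))
(4, 0, R7, (1,))
(11, 0, R2, (0, 1))

bar 0: v0=C3 v1=C4 downbeat P8
bar 1: v0=E3 v1=C4 downbeat m6
bar 2: v0=D3 v1=A3 downbeat P5
bar 3: v0=B2 v1=B3 downbeat P8
bar 4: v0=A2 v1=C3 downbeat m3
bar 5: v0=G2 v1=D3 downbeat P5
bar 6: v0=F2 v1=F3 downbeat P8
bar 7: v0=A2 v1=C3 downbeat m3
bar 8: v0=B2 v1=G3 downbeat m6
bar 9: v0=C3 v1=A3 downbeat M6
bar 10: v0=B2 v1=G3 downbeat m6
bar 11: v0=C3 v1=C4 downbeat P8
  -> R2 @ bar 2 tick 0 v(0, 1): E3/C4 m6 -> D3/A3 P5 similar
  -> R7 @ bar 4 tick 0 v(1,): B3->C3 leap 11st
  -> R2 @ bar 11 tick 0 v(0, 1): B2/G3 m6 -> C3/C4 P8 similar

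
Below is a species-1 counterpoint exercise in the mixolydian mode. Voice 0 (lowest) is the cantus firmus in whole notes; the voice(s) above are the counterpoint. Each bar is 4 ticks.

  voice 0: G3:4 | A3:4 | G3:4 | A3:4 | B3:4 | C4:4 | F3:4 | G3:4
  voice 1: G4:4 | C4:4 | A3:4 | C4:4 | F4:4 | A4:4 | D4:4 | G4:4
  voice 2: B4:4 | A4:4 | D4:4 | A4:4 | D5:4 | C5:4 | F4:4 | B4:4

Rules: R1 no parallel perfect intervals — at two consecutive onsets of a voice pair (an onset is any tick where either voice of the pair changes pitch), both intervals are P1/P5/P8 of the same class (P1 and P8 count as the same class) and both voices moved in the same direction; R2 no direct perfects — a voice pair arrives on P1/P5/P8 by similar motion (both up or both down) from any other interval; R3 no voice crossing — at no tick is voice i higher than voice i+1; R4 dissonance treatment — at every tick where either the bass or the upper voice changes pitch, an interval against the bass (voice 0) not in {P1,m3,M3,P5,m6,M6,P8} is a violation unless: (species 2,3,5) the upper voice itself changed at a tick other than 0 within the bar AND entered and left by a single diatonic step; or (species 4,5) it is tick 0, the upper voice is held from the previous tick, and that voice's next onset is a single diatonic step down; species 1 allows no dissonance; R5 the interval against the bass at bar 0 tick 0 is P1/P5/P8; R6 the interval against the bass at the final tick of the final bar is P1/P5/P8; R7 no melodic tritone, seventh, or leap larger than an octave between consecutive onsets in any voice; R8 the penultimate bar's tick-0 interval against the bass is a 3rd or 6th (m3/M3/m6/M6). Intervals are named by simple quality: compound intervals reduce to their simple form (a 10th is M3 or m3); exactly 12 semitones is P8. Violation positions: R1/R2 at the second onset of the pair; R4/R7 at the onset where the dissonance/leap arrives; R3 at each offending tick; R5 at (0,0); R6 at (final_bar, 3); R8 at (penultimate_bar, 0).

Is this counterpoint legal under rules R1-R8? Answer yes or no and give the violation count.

bar 0: v0=G3 v1=G4 v2=B4 (M3)
bar 1: v0=A3 v1=C4 v2=A4 (P8)
bar 2: v0=G3 v1=A3 v2=D4 (P5)
bar 3: v0=A3 v1=C4 v2=A4 (P8)
bar 4: v0=B3 v1=F4 v2=D5 (m3)
bar 5: v0=C4 v1=A4 v2=C5 (P8)
bar 6: v0=F3 v1=D4 v2=F4 (P8)
bar 7: v0=G3 v1=G4 v2=B4 (M3)
  R5 @ bar0.0: opens on M3
  R2 @ bar2.0: A3/A4 P8 -> G3/D4 P5 similar
  R4 @ bar2.0: G3/A3 M2 untreated
  R2 @ bar3.0: G3/D4 P5 -> A3/A4 P8 similar
  R4 @ bar4.0: B3/F4 TT untreated
  R1 @ bar6.0: C4/C5 P8 -> F3/F4 P8 similar
  R8 @ bar6.0: penult P8 not 3rd/6th
  R2 @ bar7.0: F3/D4 M6 -> G3/G4 P8 similar
  R7 @ bar7.0: F4->B4 leap 6st
  R6 @ bar7.3: closes on M3

No (10 violations)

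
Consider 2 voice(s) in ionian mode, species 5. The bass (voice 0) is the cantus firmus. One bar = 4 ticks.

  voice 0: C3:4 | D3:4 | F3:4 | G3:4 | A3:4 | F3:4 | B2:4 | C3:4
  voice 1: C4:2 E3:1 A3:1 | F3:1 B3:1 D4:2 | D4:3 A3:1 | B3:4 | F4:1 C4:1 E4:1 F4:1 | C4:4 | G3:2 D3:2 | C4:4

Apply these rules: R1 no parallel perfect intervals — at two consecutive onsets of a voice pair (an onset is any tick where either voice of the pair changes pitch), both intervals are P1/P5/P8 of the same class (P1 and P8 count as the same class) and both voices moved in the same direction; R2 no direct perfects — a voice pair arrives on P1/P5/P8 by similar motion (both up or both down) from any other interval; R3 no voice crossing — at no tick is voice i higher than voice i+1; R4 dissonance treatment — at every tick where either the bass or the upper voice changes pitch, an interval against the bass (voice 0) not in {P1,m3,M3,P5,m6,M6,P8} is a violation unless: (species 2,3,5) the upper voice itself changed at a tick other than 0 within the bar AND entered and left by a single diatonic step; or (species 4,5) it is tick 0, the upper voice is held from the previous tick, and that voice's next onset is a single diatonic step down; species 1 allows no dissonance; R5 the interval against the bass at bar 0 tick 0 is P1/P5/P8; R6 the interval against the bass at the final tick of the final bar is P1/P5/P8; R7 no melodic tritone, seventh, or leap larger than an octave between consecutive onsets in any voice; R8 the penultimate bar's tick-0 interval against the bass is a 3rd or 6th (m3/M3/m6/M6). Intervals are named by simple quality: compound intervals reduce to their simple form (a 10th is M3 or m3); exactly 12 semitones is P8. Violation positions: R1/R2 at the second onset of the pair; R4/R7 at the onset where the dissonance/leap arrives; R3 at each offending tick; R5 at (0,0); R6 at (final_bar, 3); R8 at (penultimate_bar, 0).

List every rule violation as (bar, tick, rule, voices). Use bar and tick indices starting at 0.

(1, 1, R7, (1,))
(4, 0, R7, (1,))
(5, 0, R2, (0, 1))
(6, 0, R7, (0,))
(7, 0, R2, (0, 1))
(7, 0, R7, (1,))

bar 0: v0=C3 v1=C4 downbeat P8
bar 1: v0=D3 v1=F3 downbeat m3
bar 2: v0=F3 v1=D4 downbeat M6
bar 3: v0=G3 v1=B3 downbeat M3
bar 4: v0=A3 v1=F4 downbeat m6
bar 5: v0=F3 v1=C4 downbeat P5
bar 6: v0=B2 v1=G3 downbeat m6
bar 7: v0=C3 v1=C4 downbeat P8
  -> R7 @ bar 1 tick 1 v(1,): F3->B3 leap 6st
  -> R7 @ bar 4 tick 0 v(1,): B3->F4 leap 6st
  -> R2 @ bar 5 tick 0 v(0, 1): A3/F4 m6 -> F3/C4 P5 similar
  -> R7 @ bar 6 tick 0 v(0,): F3->B2 leap 6st
  -> R2 @ bar 7 tick 0 v(0, 1): B2/D3 m3 -> C3/C4 P8 similar
  -> R7 @ bar 7 tick 0 v(1,): D3->C4 leap 10st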